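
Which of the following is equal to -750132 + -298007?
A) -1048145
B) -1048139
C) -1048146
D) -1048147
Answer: B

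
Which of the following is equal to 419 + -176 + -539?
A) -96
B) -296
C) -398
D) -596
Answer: B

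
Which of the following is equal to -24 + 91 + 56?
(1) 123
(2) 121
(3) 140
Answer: 1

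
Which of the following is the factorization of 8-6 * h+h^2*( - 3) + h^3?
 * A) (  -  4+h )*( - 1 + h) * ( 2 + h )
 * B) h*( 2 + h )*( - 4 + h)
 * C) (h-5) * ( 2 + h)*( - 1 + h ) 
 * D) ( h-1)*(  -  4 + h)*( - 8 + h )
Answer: A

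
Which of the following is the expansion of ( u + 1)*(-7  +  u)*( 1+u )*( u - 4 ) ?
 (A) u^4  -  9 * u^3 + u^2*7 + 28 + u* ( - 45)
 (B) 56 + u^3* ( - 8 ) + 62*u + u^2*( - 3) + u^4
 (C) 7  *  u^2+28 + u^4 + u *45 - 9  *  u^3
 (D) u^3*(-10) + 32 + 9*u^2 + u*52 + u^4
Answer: C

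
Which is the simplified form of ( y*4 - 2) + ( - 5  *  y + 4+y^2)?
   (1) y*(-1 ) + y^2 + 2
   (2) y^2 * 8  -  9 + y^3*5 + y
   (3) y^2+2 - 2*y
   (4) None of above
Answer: 1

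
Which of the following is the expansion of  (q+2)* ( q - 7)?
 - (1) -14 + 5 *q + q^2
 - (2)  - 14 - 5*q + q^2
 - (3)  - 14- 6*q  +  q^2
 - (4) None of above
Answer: 2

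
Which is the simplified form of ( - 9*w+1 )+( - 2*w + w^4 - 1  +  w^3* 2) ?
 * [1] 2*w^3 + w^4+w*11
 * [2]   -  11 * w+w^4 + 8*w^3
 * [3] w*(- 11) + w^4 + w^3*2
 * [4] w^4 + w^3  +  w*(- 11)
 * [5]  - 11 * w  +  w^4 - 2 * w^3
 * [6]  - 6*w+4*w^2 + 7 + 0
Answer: 3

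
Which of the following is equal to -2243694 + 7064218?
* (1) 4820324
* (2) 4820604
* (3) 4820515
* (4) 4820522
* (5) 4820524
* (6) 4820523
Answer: 5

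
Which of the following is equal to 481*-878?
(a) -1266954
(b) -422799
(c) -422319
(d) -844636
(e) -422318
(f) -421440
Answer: e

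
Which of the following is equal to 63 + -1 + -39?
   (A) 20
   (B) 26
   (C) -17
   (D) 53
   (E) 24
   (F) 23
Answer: F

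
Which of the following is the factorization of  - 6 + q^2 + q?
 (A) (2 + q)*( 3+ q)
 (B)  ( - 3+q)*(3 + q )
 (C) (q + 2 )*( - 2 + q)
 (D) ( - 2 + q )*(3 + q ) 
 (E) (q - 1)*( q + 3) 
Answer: D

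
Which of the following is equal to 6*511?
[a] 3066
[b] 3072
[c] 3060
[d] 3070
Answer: a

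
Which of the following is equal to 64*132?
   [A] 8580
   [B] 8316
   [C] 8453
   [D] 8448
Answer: D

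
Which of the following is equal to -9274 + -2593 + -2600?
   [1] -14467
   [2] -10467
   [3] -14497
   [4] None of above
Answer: 1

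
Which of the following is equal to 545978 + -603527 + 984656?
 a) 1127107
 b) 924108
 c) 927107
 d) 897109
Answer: c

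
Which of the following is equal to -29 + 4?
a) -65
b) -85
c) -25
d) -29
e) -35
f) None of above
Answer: c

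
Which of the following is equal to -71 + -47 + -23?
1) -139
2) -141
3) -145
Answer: 2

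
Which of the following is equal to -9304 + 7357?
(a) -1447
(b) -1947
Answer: b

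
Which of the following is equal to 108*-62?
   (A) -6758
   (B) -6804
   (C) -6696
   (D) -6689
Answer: C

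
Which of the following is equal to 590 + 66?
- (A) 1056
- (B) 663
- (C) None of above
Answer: C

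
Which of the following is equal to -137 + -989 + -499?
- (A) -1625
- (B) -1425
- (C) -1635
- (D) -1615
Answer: A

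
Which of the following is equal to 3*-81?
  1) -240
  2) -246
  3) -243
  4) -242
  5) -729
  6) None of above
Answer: 3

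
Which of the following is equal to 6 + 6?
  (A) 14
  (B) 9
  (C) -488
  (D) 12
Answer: D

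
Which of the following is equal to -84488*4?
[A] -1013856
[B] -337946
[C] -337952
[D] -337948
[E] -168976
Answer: C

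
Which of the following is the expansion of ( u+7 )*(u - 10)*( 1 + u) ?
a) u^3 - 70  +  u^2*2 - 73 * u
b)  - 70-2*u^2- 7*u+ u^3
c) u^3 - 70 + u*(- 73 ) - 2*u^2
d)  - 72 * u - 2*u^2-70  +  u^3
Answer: c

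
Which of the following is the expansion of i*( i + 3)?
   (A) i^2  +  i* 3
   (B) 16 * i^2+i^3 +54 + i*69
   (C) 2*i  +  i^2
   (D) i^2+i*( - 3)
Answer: A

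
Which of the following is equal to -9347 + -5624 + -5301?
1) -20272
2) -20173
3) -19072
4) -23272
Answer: 1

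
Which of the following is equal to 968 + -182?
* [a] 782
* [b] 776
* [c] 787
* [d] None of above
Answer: d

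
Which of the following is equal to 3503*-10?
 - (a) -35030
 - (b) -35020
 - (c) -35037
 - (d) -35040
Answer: a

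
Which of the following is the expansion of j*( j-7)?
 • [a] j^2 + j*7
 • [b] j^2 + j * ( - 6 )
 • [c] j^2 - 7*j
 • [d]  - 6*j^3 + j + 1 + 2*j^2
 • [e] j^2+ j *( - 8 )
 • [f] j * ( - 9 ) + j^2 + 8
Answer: c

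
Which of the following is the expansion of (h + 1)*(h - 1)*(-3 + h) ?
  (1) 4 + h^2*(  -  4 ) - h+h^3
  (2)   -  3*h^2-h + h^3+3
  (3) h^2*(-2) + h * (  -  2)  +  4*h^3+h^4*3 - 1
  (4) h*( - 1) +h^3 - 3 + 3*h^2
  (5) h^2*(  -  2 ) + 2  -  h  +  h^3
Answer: 2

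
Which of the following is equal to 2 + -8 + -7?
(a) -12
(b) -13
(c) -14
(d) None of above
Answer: b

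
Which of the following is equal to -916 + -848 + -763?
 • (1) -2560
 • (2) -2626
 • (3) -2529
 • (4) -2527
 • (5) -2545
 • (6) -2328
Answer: 4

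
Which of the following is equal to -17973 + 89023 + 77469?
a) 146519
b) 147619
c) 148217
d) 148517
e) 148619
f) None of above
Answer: f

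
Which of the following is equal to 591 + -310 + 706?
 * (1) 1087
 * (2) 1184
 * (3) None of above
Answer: 3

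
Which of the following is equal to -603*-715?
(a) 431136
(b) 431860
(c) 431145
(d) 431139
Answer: c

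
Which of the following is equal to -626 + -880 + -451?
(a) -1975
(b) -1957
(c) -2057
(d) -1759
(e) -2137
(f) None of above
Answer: b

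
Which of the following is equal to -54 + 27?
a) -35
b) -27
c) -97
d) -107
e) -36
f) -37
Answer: b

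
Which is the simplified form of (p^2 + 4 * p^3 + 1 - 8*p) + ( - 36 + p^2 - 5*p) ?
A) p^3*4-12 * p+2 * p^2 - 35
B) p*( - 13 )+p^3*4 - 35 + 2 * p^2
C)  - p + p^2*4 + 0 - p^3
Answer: B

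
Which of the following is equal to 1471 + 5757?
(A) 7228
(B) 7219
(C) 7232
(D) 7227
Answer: A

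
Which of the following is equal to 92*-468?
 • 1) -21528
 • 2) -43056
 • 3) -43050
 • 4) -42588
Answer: 2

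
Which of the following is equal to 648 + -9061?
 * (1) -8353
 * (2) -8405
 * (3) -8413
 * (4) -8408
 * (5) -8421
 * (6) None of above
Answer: 3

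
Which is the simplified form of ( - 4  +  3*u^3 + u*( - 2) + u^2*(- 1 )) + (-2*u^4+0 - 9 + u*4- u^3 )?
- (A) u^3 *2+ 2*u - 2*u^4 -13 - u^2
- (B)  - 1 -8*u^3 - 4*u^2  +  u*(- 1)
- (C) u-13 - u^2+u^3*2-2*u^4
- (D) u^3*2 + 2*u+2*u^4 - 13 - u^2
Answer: A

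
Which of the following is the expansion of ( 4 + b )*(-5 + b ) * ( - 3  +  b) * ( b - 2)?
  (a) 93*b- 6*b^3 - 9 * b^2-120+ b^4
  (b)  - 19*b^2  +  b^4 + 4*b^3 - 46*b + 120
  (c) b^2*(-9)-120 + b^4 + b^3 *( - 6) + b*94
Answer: c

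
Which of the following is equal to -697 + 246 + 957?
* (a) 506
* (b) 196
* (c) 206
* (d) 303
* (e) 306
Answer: a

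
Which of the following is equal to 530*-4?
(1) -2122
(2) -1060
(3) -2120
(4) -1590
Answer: 3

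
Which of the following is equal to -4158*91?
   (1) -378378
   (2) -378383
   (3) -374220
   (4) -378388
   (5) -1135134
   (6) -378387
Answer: 1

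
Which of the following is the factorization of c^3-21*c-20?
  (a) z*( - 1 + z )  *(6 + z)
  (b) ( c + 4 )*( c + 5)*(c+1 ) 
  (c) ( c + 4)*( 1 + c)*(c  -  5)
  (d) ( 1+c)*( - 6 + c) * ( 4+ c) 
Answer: c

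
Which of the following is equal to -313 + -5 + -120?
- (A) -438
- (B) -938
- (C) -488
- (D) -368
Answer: A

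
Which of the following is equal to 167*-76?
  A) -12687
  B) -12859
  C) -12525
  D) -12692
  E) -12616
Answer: D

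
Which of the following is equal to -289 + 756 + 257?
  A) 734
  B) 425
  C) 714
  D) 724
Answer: D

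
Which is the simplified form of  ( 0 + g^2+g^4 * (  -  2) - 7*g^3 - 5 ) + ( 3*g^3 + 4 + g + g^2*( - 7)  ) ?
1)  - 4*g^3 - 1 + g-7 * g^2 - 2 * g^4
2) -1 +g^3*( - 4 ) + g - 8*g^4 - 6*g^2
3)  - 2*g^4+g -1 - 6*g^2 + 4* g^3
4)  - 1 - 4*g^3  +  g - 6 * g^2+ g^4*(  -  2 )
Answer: 4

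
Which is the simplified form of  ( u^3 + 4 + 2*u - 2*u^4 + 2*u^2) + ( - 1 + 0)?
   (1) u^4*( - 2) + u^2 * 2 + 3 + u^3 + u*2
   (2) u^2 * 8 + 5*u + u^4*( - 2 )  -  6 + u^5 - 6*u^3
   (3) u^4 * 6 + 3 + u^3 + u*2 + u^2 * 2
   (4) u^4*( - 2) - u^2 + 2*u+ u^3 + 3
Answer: 1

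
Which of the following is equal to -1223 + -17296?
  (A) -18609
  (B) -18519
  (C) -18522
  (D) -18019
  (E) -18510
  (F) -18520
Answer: B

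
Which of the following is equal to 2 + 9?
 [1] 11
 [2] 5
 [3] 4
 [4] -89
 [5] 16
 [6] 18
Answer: 1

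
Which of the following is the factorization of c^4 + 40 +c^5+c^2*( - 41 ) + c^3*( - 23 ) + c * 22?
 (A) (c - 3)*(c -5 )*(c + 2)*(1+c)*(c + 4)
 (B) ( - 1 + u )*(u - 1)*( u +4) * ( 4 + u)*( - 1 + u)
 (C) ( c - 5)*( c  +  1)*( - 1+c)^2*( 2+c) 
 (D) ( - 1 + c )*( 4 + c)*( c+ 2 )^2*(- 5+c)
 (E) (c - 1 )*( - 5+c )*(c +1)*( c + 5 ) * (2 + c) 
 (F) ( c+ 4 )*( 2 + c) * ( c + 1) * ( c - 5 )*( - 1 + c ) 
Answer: F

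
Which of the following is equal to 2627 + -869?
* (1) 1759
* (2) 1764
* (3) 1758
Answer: 3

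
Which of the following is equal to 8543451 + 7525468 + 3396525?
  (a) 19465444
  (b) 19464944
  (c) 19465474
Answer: a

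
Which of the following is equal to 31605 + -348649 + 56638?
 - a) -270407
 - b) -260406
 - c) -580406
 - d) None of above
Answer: b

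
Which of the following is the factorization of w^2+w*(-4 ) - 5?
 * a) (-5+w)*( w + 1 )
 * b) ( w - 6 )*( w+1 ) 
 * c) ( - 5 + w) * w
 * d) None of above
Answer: a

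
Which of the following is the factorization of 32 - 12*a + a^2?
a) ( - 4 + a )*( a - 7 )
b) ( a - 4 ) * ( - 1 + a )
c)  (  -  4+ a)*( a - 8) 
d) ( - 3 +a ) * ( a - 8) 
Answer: c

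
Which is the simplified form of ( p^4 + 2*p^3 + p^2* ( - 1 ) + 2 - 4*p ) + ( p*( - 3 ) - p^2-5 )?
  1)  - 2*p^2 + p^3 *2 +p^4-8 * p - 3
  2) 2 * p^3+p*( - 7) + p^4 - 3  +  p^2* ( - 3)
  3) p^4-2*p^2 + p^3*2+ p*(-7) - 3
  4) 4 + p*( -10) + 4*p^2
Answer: 3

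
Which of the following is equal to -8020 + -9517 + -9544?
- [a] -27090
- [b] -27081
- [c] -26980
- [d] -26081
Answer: b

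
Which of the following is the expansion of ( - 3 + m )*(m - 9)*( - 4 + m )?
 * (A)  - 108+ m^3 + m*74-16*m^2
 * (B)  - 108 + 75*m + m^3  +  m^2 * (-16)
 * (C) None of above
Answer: B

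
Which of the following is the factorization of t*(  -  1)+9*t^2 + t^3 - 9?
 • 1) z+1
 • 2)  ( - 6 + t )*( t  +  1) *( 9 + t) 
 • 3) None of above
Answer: 3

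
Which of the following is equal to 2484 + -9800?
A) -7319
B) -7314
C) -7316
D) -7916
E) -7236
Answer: C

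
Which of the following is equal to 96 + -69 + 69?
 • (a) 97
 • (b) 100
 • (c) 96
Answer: c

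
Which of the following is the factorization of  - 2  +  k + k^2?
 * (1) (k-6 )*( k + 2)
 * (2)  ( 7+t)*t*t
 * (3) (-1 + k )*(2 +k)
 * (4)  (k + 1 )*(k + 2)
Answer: 3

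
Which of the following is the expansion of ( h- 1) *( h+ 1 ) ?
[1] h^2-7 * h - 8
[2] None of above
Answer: 2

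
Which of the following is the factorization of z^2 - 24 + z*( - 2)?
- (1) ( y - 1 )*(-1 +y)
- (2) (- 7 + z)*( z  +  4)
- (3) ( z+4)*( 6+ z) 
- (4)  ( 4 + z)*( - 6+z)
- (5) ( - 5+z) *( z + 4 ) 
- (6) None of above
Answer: 4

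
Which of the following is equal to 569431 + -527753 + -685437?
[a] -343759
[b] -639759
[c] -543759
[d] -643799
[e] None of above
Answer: e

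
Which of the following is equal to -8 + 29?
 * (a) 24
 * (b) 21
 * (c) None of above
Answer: b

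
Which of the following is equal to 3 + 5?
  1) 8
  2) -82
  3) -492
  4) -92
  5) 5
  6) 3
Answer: 1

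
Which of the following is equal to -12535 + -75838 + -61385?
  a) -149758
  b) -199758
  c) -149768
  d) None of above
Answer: a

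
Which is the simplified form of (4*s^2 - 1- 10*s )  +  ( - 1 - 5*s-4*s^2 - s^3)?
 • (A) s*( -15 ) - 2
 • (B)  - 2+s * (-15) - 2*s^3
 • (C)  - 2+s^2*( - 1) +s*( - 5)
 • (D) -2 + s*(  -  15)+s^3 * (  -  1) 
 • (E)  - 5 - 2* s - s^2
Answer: D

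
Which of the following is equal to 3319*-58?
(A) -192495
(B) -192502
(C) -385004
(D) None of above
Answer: B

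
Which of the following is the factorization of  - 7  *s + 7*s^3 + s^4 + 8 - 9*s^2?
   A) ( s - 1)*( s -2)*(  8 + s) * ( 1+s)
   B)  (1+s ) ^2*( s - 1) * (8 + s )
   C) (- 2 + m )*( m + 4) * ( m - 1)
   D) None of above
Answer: D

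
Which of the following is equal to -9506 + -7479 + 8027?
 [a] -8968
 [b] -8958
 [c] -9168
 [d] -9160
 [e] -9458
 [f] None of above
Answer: b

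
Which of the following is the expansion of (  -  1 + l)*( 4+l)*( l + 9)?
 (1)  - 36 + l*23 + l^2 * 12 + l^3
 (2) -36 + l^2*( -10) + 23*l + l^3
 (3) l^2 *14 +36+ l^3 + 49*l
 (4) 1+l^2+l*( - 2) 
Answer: 1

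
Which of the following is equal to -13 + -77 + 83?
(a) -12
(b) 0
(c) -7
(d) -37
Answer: c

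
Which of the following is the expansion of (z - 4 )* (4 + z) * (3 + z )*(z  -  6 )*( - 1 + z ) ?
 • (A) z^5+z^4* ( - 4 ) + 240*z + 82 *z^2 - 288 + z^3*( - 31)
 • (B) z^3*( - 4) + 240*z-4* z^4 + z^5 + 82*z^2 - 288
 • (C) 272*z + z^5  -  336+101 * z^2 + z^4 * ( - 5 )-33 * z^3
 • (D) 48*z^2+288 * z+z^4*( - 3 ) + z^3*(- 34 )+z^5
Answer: A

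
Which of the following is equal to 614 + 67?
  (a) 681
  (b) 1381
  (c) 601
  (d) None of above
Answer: a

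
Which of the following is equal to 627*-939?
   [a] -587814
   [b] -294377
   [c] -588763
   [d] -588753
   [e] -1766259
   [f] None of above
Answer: d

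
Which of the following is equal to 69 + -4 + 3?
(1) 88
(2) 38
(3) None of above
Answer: 3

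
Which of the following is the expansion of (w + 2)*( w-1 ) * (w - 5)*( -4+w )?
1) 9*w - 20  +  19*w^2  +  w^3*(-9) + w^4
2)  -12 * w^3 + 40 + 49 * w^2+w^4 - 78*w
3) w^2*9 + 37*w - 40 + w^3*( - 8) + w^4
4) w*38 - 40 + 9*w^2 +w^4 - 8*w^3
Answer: 4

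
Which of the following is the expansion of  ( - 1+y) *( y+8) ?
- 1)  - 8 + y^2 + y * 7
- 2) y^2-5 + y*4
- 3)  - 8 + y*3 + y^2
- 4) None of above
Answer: 1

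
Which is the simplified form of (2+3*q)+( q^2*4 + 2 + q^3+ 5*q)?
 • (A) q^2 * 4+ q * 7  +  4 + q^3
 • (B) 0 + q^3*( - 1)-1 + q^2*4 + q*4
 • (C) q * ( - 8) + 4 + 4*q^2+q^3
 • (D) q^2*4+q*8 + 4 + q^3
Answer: D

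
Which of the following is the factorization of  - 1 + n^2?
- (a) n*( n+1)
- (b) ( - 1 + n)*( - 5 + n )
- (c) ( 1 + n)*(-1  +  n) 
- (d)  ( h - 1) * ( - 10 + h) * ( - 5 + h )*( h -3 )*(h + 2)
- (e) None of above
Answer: c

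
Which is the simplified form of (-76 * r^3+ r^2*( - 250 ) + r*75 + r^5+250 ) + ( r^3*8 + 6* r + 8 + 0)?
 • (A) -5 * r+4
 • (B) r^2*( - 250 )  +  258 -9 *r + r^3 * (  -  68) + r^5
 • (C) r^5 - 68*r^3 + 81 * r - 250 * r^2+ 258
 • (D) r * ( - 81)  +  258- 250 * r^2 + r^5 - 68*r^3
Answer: C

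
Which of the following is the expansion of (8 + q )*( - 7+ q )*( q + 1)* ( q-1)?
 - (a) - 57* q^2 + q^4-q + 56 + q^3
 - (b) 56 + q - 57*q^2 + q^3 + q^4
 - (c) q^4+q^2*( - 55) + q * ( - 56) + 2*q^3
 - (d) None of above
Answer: a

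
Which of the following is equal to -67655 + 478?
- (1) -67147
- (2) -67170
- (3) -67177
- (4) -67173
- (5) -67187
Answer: 3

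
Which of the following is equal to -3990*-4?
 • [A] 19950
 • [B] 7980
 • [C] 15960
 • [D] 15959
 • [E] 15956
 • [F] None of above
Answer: C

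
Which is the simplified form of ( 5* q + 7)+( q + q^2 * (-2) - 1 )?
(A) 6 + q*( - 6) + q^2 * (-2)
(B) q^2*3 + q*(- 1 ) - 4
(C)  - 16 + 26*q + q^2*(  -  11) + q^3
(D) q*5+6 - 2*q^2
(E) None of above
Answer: E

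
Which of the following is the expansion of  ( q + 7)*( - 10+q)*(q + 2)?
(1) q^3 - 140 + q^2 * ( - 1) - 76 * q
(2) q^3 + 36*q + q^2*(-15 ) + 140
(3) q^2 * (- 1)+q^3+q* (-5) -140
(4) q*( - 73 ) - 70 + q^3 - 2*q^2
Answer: 1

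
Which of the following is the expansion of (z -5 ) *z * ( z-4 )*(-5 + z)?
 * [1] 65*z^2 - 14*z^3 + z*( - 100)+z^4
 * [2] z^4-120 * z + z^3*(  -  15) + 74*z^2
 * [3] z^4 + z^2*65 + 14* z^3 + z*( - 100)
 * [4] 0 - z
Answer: 1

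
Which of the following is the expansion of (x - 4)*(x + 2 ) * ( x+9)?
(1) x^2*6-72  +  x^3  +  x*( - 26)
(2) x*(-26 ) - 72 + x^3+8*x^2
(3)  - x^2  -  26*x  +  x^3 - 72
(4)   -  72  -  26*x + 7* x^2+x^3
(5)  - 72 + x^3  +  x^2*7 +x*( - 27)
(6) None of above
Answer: 4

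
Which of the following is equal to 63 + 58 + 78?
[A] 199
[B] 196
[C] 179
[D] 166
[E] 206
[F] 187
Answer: A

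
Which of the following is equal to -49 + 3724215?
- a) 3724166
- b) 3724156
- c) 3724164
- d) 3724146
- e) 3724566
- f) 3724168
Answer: a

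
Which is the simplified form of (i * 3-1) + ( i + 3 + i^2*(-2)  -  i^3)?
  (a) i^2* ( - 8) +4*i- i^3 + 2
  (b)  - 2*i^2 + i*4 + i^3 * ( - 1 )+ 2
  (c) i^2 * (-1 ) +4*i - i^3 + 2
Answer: b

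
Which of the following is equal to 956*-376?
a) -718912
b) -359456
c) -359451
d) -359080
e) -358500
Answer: b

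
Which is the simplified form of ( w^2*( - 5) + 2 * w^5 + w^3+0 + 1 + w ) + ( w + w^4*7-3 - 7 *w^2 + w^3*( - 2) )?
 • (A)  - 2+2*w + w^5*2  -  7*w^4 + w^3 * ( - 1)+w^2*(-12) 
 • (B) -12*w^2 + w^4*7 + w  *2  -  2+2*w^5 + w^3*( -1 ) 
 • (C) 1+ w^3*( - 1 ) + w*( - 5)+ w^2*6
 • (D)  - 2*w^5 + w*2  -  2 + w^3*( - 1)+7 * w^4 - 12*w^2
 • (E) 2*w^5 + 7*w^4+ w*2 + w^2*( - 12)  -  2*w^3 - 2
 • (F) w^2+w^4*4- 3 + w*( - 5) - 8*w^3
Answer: B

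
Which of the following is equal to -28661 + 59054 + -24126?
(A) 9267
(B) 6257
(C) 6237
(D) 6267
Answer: D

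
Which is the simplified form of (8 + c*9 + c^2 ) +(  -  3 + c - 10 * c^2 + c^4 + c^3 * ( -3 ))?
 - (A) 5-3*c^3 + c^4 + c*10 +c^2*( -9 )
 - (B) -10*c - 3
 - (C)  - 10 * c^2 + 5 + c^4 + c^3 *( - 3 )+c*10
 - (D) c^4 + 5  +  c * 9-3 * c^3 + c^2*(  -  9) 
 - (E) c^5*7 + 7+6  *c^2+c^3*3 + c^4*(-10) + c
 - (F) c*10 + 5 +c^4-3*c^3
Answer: A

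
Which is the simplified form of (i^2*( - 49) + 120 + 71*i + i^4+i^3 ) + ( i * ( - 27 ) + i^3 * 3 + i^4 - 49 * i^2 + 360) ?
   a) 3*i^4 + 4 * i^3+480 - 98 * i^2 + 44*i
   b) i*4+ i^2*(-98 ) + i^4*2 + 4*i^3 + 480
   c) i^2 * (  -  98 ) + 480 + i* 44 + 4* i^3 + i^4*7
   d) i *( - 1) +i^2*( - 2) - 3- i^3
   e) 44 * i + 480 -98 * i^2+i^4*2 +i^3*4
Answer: e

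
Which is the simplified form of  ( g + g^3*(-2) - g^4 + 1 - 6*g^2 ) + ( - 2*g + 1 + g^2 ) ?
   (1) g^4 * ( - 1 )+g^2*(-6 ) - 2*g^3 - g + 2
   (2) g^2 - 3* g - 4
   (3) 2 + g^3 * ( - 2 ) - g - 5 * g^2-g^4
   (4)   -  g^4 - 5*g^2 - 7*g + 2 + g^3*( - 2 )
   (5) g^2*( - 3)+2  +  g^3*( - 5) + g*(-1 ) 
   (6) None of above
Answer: 3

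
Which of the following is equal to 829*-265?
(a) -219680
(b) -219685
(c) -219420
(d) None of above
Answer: b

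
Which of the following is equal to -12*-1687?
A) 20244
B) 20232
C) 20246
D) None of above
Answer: A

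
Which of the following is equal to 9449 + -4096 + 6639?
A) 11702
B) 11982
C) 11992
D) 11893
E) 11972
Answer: C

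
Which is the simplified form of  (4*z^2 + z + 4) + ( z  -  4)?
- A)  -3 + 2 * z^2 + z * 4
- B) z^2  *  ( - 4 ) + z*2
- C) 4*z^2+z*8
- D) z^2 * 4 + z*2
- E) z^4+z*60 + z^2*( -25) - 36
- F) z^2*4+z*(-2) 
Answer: D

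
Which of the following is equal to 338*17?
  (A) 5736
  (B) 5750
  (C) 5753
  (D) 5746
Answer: D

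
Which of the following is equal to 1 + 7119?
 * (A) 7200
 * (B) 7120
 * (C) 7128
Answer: B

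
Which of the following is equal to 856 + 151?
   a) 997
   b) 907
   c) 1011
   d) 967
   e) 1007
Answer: e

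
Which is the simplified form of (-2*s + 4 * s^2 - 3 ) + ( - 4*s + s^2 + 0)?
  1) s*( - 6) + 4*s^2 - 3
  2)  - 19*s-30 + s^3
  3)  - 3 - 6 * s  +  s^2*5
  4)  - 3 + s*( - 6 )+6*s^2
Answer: 3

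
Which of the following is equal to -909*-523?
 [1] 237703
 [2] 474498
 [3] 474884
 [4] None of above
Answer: 4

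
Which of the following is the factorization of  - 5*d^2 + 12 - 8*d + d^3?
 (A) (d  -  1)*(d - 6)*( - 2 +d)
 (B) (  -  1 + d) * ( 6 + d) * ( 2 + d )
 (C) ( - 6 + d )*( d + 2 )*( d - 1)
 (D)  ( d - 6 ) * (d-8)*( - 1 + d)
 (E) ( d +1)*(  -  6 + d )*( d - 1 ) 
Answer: C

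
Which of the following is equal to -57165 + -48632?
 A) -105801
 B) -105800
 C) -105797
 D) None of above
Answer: C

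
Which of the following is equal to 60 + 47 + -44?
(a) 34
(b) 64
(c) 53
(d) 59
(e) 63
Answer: e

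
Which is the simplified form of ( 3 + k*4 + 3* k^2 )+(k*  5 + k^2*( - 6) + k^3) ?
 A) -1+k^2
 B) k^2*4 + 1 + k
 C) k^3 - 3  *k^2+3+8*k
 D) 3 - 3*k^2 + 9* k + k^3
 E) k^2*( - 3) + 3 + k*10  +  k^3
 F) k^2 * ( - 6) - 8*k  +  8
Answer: D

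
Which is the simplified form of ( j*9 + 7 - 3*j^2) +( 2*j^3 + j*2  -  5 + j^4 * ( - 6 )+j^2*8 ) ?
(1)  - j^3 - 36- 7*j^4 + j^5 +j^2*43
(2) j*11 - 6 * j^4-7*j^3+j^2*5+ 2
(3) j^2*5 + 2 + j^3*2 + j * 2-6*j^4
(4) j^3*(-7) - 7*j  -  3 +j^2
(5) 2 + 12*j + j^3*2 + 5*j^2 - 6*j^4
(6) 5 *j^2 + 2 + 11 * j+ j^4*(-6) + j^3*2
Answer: 6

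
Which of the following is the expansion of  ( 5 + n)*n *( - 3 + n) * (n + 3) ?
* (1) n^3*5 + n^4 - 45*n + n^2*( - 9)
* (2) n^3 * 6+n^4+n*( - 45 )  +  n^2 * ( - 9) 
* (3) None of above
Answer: 1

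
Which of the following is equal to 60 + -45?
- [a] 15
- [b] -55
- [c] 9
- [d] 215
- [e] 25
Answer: a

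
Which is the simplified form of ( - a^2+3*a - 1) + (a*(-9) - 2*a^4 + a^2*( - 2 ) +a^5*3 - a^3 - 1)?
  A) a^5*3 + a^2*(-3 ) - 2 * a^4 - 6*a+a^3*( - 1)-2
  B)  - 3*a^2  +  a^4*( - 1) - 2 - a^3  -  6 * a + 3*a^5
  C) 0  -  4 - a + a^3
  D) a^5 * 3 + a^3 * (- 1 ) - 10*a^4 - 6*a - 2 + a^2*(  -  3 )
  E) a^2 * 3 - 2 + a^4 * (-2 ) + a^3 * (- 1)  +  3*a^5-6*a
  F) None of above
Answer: A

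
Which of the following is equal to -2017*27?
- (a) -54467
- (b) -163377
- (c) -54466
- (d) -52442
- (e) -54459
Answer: e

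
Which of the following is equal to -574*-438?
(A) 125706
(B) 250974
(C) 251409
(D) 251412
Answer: D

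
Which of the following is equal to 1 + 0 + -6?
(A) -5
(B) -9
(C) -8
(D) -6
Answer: A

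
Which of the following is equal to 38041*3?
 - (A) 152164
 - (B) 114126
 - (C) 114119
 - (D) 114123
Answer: D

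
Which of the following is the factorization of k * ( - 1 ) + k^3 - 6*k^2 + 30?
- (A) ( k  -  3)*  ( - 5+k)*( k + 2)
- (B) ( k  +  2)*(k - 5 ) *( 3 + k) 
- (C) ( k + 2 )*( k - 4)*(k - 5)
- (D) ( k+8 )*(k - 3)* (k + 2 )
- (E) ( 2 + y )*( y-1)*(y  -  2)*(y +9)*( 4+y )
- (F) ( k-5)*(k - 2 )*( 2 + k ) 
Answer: A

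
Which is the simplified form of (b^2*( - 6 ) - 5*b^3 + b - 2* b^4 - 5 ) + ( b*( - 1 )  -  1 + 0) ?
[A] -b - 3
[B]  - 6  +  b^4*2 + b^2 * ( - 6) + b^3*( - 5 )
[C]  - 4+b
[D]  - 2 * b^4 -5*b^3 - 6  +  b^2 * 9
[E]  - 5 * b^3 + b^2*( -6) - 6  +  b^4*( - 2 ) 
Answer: E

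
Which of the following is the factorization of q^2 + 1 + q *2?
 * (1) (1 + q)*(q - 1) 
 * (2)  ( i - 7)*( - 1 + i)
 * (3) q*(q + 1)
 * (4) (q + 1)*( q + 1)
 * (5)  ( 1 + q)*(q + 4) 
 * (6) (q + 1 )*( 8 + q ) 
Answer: 4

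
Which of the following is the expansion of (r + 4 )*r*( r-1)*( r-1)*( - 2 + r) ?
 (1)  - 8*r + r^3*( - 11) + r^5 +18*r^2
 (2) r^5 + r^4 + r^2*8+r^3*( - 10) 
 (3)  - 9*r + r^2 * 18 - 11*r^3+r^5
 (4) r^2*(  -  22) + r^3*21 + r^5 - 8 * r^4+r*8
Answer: 1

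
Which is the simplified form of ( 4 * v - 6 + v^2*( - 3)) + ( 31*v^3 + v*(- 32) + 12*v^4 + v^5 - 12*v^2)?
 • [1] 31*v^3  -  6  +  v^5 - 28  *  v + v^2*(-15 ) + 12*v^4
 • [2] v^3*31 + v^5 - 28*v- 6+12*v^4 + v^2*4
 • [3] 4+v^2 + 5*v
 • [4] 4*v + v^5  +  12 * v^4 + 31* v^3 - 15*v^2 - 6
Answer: 1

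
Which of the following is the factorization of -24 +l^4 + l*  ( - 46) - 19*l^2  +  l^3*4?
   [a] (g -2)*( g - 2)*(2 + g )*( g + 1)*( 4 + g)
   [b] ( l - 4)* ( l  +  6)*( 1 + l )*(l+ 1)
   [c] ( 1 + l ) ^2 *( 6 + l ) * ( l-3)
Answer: b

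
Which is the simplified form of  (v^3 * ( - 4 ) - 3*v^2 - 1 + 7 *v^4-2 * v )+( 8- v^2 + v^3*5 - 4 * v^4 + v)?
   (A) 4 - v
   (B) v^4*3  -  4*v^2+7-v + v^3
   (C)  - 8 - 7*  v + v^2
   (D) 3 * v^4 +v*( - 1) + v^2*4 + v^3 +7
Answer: B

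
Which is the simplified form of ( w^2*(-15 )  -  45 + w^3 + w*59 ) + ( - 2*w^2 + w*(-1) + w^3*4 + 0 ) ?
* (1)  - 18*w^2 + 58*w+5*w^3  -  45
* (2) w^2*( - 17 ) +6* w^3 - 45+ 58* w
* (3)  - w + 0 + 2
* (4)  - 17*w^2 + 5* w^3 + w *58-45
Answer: 4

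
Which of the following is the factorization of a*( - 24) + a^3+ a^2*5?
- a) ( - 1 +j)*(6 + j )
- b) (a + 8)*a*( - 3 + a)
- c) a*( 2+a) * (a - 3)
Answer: b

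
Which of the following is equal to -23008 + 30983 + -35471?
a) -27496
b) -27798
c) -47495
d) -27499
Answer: a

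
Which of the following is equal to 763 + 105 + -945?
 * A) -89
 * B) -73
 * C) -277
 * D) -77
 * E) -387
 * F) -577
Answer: D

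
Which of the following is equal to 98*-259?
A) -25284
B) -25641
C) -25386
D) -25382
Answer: D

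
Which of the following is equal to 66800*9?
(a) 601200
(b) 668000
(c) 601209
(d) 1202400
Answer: a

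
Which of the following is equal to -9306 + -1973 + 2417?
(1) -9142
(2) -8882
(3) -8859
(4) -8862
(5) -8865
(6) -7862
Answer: 4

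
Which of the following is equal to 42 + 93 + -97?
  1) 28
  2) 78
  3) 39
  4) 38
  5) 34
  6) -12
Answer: 4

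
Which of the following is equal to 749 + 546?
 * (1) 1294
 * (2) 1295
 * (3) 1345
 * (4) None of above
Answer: 2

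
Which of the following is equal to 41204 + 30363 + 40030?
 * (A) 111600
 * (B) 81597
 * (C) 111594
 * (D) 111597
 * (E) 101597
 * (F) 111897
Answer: D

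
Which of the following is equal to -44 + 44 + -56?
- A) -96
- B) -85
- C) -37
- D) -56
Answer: D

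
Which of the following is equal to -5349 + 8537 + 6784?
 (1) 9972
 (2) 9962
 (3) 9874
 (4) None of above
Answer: 1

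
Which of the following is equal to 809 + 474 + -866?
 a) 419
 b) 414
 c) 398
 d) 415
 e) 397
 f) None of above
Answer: f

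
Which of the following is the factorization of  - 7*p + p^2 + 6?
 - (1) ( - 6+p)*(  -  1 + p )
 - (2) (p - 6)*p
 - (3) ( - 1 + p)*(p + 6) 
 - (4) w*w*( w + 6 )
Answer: 1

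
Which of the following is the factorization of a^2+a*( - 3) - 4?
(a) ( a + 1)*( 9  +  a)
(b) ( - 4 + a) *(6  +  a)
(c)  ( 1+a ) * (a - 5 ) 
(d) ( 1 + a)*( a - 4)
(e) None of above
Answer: d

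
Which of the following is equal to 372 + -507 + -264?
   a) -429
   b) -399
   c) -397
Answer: b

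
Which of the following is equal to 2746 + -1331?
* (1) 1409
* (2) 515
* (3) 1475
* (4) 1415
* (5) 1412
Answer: 4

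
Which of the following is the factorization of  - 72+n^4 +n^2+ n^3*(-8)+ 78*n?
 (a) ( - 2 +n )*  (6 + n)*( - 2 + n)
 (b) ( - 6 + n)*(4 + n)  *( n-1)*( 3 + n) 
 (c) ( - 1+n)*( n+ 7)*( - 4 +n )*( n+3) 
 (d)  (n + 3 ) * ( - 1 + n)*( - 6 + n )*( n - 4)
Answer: d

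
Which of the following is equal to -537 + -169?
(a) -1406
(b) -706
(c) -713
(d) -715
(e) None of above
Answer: b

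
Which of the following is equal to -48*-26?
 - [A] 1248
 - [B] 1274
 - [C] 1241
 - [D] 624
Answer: A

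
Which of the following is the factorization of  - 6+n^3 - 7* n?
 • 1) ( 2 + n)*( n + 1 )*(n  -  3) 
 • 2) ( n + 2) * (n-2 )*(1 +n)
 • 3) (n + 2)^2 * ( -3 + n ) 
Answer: 1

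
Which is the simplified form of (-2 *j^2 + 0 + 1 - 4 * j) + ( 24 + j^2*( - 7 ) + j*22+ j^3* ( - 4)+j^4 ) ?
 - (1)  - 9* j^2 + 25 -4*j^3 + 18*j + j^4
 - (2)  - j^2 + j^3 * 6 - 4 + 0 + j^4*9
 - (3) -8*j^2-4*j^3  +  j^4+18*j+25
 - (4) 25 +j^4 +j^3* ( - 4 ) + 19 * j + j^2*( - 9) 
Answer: 1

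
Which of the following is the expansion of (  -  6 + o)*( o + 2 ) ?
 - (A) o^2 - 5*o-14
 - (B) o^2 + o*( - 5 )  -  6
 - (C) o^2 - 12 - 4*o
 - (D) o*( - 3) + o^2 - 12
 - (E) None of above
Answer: C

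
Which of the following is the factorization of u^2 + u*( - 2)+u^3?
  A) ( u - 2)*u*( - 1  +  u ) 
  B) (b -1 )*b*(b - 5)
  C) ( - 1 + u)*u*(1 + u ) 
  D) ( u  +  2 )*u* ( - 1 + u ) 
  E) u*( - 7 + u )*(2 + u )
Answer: D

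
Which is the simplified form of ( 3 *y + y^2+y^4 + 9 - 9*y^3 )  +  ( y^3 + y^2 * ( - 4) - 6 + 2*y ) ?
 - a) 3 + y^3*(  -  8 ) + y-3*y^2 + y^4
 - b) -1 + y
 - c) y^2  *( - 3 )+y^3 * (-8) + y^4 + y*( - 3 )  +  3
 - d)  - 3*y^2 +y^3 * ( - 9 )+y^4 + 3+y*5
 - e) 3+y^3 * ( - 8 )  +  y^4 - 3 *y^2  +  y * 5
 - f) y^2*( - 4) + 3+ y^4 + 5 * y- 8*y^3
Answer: e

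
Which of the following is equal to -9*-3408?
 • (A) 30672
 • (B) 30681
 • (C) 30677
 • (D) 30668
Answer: A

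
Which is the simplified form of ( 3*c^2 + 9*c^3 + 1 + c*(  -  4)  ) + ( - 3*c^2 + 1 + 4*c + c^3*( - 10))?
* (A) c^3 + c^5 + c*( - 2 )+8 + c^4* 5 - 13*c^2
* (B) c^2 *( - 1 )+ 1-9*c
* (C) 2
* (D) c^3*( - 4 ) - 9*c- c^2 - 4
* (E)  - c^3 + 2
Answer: E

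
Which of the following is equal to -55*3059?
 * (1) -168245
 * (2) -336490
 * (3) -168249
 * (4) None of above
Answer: 1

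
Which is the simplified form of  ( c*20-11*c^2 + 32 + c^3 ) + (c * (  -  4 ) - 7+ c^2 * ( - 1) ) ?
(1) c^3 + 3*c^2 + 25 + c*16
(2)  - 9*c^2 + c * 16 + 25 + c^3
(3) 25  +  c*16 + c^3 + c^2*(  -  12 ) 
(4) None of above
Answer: 3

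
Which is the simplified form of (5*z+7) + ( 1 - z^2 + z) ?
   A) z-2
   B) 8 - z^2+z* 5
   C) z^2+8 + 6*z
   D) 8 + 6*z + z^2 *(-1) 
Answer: D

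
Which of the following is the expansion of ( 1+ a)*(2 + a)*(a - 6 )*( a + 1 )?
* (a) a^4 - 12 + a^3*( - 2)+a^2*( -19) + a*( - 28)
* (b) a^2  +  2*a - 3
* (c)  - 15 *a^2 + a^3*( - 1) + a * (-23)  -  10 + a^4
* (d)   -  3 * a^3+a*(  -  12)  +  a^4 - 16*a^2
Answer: a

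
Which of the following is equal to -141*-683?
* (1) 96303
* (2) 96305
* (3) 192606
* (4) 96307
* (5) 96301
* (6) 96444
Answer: 1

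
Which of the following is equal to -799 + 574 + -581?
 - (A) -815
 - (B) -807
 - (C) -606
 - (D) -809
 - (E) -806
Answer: E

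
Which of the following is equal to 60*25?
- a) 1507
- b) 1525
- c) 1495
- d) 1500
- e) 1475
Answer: d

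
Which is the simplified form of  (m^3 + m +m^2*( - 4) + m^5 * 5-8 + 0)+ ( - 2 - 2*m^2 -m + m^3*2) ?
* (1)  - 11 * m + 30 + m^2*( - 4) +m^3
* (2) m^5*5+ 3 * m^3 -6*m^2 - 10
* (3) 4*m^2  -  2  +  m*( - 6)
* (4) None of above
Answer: 2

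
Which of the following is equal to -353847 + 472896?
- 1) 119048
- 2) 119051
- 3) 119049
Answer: 3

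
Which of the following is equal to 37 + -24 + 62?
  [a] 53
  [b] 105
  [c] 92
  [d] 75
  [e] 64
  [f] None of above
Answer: d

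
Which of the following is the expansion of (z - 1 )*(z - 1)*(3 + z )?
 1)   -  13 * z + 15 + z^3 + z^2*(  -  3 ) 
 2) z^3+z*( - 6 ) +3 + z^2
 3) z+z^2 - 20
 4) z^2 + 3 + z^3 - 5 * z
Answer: 4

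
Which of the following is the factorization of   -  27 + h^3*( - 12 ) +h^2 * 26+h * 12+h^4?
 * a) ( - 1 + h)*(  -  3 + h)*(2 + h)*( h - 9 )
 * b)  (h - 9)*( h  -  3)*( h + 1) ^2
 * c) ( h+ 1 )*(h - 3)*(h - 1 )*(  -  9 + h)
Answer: c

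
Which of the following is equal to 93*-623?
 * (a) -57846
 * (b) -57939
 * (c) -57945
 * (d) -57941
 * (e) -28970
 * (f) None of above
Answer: b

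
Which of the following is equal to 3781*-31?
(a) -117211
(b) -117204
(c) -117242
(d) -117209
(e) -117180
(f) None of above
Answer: a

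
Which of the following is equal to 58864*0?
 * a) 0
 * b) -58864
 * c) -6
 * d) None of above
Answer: a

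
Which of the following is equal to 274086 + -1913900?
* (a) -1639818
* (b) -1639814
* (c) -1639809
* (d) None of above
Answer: b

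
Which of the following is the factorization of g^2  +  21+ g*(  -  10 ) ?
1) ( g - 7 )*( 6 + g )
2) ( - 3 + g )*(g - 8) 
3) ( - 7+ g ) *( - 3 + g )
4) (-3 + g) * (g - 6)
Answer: 3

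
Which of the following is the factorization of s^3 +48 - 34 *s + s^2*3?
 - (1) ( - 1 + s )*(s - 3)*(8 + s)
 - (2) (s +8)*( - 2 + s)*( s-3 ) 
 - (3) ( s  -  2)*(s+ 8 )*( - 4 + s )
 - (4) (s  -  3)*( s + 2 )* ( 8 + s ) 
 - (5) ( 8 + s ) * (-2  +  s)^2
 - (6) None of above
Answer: 2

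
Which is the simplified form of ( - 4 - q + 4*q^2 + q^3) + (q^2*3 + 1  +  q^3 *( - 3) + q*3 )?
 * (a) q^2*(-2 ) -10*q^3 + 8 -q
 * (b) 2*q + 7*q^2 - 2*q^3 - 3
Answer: b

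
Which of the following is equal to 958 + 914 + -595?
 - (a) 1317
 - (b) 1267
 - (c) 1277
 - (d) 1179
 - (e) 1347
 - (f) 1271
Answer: c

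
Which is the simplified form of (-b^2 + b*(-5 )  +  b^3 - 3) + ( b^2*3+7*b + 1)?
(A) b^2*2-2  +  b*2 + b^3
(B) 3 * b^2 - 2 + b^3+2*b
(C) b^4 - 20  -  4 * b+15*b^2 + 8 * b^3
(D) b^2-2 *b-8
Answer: A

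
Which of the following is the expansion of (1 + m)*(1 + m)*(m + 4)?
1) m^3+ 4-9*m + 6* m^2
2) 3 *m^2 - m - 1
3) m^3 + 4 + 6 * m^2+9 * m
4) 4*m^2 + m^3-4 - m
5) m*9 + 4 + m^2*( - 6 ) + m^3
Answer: 3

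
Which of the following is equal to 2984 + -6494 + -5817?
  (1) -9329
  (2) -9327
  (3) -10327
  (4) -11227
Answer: 2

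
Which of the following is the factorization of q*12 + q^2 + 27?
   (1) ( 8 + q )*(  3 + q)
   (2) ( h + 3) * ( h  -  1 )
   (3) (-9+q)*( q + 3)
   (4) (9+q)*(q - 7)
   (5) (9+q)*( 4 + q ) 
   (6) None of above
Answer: 6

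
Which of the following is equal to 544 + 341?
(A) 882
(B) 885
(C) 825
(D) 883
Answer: B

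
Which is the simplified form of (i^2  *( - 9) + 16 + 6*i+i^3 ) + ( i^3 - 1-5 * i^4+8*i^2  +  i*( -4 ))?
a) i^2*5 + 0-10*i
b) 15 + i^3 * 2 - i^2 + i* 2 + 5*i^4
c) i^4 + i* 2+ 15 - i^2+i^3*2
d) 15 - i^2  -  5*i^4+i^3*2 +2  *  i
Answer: d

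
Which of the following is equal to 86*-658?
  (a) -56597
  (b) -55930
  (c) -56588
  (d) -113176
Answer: c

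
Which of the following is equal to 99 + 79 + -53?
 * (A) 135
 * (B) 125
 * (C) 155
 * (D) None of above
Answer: B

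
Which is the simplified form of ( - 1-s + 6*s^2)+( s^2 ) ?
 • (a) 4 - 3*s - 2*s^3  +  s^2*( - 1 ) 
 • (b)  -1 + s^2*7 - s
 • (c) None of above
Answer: b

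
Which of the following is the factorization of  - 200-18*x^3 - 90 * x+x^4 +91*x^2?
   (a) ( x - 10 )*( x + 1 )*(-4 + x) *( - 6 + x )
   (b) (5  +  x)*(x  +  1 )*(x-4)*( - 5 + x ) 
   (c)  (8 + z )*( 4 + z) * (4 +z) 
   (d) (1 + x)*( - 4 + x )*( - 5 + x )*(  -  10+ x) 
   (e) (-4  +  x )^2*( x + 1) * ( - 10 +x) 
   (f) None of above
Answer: d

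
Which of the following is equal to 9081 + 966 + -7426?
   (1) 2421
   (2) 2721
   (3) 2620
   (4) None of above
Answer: 4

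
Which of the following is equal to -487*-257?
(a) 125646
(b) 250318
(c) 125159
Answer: c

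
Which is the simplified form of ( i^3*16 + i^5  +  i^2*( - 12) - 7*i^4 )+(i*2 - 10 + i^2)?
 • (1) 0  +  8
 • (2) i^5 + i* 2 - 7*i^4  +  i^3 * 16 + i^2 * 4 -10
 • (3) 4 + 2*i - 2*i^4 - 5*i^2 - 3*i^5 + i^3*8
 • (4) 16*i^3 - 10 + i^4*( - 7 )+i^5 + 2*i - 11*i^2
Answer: 4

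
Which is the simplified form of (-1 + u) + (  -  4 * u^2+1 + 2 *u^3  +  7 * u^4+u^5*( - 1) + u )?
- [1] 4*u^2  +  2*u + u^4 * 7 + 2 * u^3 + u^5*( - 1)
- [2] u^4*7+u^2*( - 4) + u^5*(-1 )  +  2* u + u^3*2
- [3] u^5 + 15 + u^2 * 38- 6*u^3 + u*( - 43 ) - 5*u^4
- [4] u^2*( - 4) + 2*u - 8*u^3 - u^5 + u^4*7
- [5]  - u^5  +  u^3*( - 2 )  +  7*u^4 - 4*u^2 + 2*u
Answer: 2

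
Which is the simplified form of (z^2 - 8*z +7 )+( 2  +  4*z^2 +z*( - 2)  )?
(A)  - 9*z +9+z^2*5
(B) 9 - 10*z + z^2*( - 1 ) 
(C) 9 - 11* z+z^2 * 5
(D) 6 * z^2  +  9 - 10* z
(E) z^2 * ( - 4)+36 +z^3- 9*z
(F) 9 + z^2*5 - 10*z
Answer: F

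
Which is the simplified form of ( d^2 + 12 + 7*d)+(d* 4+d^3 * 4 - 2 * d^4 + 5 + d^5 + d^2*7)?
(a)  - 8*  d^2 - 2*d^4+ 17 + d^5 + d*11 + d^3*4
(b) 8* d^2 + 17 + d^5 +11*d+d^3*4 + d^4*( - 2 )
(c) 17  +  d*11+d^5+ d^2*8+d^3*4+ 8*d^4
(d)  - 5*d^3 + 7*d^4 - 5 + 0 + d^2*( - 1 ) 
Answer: b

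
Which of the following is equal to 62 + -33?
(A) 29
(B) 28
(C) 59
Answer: A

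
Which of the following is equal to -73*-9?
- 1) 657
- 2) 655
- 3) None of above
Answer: 1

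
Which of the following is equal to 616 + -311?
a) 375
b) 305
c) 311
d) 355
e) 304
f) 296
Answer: b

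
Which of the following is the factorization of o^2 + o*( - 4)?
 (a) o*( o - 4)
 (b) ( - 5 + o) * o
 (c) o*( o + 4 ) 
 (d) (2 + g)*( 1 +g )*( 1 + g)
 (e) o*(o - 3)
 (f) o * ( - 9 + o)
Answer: a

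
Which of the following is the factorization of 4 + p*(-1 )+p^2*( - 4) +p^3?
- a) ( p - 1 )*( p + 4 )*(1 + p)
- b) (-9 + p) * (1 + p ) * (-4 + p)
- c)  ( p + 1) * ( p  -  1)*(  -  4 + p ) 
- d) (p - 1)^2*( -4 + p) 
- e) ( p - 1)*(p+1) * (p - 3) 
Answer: c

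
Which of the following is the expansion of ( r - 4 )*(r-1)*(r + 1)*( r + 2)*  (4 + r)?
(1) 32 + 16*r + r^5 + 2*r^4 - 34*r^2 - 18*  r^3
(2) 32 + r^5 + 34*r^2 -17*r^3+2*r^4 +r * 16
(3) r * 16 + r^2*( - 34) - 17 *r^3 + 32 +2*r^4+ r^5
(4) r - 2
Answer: 3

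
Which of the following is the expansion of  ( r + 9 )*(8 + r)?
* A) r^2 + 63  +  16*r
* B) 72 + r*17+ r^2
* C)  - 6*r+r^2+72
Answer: B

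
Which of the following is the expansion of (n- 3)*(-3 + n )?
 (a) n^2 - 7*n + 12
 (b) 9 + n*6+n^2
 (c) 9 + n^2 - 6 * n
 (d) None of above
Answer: c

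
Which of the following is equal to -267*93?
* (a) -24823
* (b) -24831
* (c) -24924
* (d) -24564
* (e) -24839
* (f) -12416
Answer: b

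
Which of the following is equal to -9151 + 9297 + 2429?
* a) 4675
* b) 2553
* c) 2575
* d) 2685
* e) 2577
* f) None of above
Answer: c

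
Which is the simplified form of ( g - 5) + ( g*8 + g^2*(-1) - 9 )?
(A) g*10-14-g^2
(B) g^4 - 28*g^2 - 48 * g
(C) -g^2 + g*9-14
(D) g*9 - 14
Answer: C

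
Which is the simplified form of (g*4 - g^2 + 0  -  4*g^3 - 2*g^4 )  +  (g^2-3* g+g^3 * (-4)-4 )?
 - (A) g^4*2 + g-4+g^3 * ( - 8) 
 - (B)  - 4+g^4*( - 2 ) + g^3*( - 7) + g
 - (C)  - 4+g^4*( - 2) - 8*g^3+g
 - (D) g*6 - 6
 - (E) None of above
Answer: C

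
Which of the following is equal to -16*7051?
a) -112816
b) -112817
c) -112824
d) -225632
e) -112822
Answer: a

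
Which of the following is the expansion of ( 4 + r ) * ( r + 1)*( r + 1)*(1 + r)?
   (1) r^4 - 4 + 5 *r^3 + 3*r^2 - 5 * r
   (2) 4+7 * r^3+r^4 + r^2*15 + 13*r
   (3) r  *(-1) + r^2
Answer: 2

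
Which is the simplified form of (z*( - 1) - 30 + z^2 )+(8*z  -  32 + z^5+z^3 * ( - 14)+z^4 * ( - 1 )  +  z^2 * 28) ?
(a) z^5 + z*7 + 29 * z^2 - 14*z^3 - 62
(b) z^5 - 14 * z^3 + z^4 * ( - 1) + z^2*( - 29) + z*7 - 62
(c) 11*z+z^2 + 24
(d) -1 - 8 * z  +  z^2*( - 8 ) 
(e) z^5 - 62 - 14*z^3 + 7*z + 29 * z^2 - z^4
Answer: e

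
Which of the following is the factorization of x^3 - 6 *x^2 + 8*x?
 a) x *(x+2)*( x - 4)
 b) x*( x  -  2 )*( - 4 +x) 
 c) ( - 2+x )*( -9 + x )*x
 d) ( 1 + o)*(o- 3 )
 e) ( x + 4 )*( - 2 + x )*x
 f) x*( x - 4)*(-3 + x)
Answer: b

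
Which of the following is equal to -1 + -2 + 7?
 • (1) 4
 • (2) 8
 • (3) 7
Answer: 1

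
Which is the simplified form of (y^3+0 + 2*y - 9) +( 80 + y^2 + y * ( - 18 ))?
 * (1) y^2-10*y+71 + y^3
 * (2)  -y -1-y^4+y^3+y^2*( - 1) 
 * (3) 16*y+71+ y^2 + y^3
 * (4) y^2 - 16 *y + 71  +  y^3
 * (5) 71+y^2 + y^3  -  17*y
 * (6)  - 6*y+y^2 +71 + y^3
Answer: 4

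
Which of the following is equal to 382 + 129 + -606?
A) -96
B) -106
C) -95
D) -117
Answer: C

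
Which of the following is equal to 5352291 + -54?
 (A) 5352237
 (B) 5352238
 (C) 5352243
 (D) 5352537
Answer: A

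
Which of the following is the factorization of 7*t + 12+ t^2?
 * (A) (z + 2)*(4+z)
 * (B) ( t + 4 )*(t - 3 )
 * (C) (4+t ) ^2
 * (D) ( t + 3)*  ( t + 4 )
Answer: D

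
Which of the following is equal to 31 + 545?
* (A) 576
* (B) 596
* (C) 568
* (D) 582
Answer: A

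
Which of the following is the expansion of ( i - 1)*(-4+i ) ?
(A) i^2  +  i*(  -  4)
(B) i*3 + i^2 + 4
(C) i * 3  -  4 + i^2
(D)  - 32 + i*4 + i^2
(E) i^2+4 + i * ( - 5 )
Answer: E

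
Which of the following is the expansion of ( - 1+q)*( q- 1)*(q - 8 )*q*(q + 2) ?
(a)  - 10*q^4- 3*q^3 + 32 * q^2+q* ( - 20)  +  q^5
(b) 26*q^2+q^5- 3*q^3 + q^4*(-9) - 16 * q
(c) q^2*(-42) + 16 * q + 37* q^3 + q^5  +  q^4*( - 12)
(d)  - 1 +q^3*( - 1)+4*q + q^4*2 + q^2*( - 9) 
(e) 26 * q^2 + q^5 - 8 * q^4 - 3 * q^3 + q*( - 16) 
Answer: e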